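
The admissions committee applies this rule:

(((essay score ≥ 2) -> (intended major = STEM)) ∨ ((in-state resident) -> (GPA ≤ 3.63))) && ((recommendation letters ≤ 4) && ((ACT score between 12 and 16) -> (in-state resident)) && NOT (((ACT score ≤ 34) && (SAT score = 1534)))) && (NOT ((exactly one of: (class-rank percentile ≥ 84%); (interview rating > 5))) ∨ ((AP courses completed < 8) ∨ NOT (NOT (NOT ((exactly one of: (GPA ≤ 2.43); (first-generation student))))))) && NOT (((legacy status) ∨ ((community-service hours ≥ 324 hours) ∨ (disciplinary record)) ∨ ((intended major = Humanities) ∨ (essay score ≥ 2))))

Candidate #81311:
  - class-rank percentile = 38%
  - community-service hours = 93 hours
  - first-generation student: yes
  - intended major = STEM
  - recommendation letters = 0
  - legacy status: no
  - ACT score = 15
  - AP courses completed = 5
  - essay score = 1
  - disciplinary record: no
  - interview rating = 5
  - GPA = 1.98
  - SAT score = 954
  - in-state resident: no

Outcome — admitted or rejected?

Rejected

Atomic conditions:
  essay score ≥ 2: 1 ≥ 2 is false
  intended major = STEM: STEM == STEM is true
  in-state resident: no → false
  GPA ≤ 3.63: 1.98 ≤ 3.63 is true
  recommendation letters ≤ 4: 0 ≤ 4 is true
  ACT score between 12 and 16: 15 in [12, 16] is true
  ACT score ≤ 34: 15 ≤ 34 is true
  SAT score = 1534: 954 == 1534 is false
  class-rank percentile ≥ 84%: 38 ≥ 84 is false
  interview rating > 5: 5 > 5 is false
  AP courses completed < 8: 5 < 8 is true
  GPA ≤ 2.43: 1.98 ≤ 2.43 is true
  first-generation student: yes → true
  legacy status: no → false
  community-service hours ≥ 324 hours: 93 ≥ 324 is false
  disciplinary record: no → false
  intended major = Humanities: STEM == Humanities is false
Combine:
[1.1] false → true (antecedent false ⇒ implication holds) = true
[1.2] false → true (antecedent false ⇒ implication holds) = true
[1] true OR true = true
[2.2] true → false = false
[2.3.1] true AND false = false
[2.3] NOT false = true
[2] true AND false AND true = false
[3.1.1] exactly-one(false, false) = false
[3.1] NOT false = true
[3.2.2.1.1.1] exactly-one(true, true) = false
[3.2.2.1.1] NOT false = true
[3.2.2.1] NOT true = false
[3.2.2] NOT false = true
[3.2] true OR true = true
[3] true OR true = true
[4.1.2] false OR false = false
[4.1.3] false OR false = false
[4.1] false OR false OR false = false
[4] NOT false = true
[root] true AND false AND true AND true = false
Overall: false → rejected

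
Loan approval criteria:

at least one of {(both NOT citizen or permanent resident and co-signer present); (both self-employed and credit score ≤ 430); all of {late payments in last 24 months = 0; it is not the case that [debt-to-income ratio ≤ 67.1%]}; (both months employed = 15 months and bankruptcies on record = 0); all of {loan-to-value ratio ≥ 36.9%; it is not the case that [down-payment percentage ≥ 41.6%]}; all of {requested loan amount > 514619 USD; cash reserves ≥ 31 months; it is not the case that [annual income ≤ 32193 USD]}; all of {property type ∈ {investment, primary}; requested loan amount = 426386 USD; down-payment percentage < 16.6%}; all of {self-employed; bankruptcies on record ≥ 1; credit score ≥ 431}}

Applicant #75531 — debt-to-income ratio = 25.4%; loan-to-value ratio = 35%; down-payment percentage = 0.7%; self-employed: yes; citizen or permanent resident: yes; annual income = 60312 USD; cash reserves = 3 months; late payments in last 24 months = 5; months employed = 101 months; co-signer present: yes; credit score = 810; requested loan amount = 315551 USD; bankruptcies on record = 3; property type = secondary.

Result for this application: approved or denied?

Approved

Atomic conditions:
  NOT citizen or permanent resident: yes → false
  co-signer present: yes → true
  self-employed: yes → true
  credit score ≤ 430: 810 ≤ 430 is false
  late payments in last 24 months = 0: 5 == 0 is false
  debt-to-income ratio ≤ 67.1%: 25.4 ≤ 67.1 is true
  months employed = 15 months: 101 == 15 is false
  bankruptcies on record = 0: 3 == 0 is false
  loan-to-value ratio ≥ 36.9%: 35 ≥ 36.9 is false
  down-payment percentage ≥ 41.6%: 0.7 ≥ 41.6 is false
  requested loan amount > 514619 USD: 315551 > 514619 is false
  cash reserves ≥ 31 months: 3 ≥ 31 is false
  annual income ≤ 32193 USD: 60312 ≤ 32193 is false
  property type ∈ {investment, primary}: secondary is not in the set → false
  requested loan amount = 426386 USD: 315551 == 426386 is false
  down-payment percentage < 16.6%: 0.7 < 16.6 is true
  bankruptcies on record ≥ 1: 3 ≥ 1 is true
  credit score ≥ 431: 810 ≥ 431 is true
Combine:
[1] false AND true = false
[2] true AND false = false
[3.2] NOT true = false
[3] false AND false = false
[4] false AND false = false
[5.2] NOT false = true
[5] false AND true = false
[6.3] NOT false = true
[6] false AND false AND true = false
[7] false AND false AND true = false
[8] true AND true AND true = true
[root] false OR false OR false OR false OR false OR false OR false OR true = true
Overall: true → approved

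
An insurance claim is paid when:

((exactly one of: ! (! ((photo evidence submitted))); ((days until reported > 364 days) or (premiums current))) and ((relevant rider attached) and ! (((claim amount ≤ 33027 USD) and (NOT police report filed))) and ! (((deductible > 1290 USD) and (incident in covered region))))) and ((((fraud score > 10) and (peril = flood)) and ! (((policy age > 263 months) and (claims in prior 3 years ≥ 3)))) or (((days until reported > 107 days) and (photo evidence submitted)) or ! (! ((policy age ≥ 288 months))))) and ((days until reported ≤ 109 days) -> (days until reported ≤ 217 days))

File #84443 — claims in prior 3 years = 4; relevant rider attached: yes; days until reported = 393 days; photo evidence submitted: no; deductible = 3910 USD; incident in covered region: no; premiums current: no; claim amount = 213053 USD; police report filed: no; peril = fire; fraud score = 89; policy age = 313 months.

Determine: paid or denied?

Paid

Atomic conditions:
  photo evidence submitted: no → false
  days until reported > 364 days: 393 > 364 is true
  premiums current: no → false
  relevant rider attached: yes → true
  claim amount ≤ 33027 USD: 213053 ≤ 33027 is false
  NOT police report filed: no → true
  deductible > 1290 USD: 3910 > 1290 is true
  incident in covered region: no → false
  fraud score > 10: 89 > 10 is true
  peril = flood: fire == flood is false
  policy age > 263 months: 313 > 263 is true
  claims in prior 3 years ≥ 3: 4 ≥ 3 is true
  days until reported > 107 days: 393 > 107 is true
  policy age ≥ 288 months: 313 ≥ 288 is true
  days until reported ≤ 109 days: 393 ≤ 109 is false
  days until reported ≤ 217 days: 393 ≤ 217 is false
Combine:
[1.1.1.1] NOT false = true
[1.1.1] NOT true = false
[1.1.2] true OR false = true
[1.1] exactly-one(false, true) = true
[1.2.2.1] false AND true = false
[1.2.2] NOT false = true
[1.2.3.1] true AND false = false
[1.2.3] NOT false = true
[1.2] true AND true AND true = true
[1] true AND true = true
[2.1.1] true AND false = false
[2.1.2.1] true AND true = true
[2.1.2] NOT true = false
[2.1] false AND false = false
[2.2.1] true AND false = false
[2.2.2.1] NOT true = false
[2.2.2] NOT false = true
[2.2] false OR true = true
[2] false OR true = true
[3] false → false (antecedent false ⇒ implication holds) = true
[root] true AND true AND true = true
Overall: true → paid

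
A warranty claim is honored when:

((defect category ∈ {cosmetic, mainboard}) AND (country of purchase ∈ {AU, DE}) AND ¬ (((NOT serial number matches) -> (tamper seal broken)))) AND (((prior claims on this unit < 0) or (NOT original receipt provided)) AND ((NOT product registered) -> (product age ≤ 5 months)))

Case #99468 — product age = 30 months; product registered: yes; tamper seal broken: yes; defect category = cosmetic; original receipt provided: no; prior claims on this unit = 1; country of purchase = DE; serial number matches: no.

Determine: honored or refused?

Atomic conditions:
  defect category ∈ {cosmetic, mainboard}: cosmetic is in the set → true
  country of purchase ∈ {AU, DE}: DE is in the set → true
  NOT serial number matches: no → true
  tamper seal broken: yes → true
  prior claims on this unit < 0: 1 < 0 is false
  NOT original receipt provided: no → true
  NOT product registered: yes → false
  product age ≤ 5 months: 30 ≤ 5 is false
Combine:
[1.3.1] true → true = true
[1.3] NOT true = false
[1] true AND true AND false = false
[2.1] false OR true = true
[2.2] false → false (antecedent false ⇒ implication holds) = true
[2] true AND true = true
[root] false AND true = false
Overall: false → refused

Refused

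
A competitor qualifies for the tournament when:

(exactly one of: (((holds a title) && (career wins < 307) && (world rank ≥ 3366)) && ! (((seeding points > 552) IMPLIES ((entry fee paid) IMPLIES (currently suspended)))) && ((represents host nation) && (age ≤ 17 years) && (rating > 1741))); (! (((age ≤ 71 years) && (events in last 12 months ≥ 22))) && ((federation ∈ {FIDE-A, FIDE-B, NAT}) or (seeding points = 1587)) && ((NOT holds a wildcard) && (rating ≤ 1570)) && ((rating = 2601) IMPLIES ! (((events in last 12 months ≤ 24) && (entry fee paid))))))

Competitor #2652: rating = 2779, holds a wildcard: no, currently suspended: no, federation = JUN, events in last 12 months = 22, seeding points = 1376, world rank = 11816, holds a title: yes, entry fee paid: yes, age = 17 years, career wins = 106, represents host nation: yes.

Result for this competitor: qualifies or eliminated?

Atomic conditions:
  holds a title: yes → true
  career wins < 307: 106 < 307 is true
  world rank ≥ 3366: 11816 ≥ 3366 is true
  seeding points > 552: 1376 > 552 is true
  entry fee paid: yes → true
  currently suspended: no → false
  represents host nation: yes → true
  age ≤ 17 years: 17 ≤ 17 is true
  rating > 1741: 2779 > 1741 is true
  age ≤ 71 years: 17 ≤ 71 is true
  events in last 12 months ≥ 22: 22 ≥ 22 is true
  federation ∈ {FIDE-A, FIDE-B, NAT}: JUN is not in the set → false
  seeding points = 1587: 1376 == 1587 is false
  NOT holds a wildcard: no → true
  rating ≤ 1570: 2779 ≤ 1570 is false
  rating = 2601: 2779 == 2601 is false
  events in last 12 months ≤ 24: 22 ≤ 24 is true
Combine:
[1.1] true AND true AND true = true
[1.2.1.2] true → false = false
[1.2.1] true → false = false
[1.2] NOT false = true
[1.3] true AND true AND true = true
[1] true AND true AND true = true
[2.1.1] true AND true = true
[2.1] NOT true = false
[2.2] false OR false = false
[2.3] true AND false = false
[2.4.2.1] true AND true = true
[2.4.2] NOT true = false
[2.4] false → false (antecedent false ⇒ implication holds) = true
[2] false AND false AND false AND true = false
[root] exactly-one(true, false) = true
Overall: true → qualifies

Qualifies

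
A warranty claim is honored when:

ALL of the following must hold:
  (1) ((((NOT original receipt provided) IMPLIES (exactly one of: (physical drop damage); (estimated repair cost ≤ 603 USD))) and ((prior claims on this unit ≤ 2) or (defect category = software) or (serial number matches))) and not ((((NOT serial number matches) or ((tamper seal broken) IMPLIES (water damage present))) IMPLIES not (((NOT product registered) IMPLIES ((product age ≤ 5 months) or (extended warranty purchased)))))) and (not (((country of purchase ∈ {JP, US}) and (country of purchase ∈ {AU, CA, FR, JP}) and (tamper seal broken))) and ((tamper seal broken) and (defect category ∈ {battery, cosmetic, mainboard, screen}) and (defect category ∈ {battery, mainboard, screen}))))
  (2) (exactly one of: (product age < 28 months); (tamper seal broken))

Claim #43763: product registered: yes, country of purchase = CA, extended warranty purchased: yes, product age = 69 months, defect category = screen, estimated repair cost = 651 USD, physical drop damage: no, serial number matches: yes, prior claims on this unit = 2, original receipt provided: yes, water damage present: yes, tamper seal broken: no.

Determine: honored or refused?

Atomic conditions:
  NOT original receipt provided: yes → false
  physical drop damage: no → false
  estimated repair cost ≤ 603 USD: 651 ≤ 603 is false
  prior claims on this unit ≤ 2: 2 ≤ 2 is true
  defect category = software: screen == software is false
  serial number matches: yes → true
  NOT serial number matches: yes → false
  tamper seal broken: no → false
  water damage present: yes → true
  NOT product registered: yes → false
  product age ≤ 5 months: 69 ≤ 5 is false
  extended warranty purchased: yes → true
  country of purchase ∈ {JP, US}: CA is not in the set → false
  country of purchase ∈ {AU, CA, FR, JP}: CA is in the set → true
  defect category ∈ {battery, cosmetic, mainboard, screen}: screen is in the set → true
  defect category ∈ {battery, mainboard, screen}: screen is in the set → true
  product age < 28 months: 69 < 28 is false
Combine:
[1.1.1.2] exactly-one(false, false) = false
[1.1.1] false → false (antecedent false ⇒ implication holds) = true
[1.1.2] true OR false OR true = true
[1.1] true AND true = true
[1.2.1.1.2] false → true (antecedent false ⇒ implication holds) = true
[1.2.1.1] false OR true = true
[1.2.1.2.1.2] false OR true = true
[1.2.1.2.1] false → true (antecedent false ⇒ implication holds) = true
[1.2.1.2] NOT true = false
[1.2.1] true → false = false
[1.2] NOT false = true
[1.3.1.1] false AND true AND false = false
[1.3.1] NOT false = true
[1.3.2] false AND true AND true = false
[1.3] true AND false = false
[1] true AND true AND false = false
[2] exactly-one(false, false) = false
[root] false AND false = false
Overall: false → refused

Refused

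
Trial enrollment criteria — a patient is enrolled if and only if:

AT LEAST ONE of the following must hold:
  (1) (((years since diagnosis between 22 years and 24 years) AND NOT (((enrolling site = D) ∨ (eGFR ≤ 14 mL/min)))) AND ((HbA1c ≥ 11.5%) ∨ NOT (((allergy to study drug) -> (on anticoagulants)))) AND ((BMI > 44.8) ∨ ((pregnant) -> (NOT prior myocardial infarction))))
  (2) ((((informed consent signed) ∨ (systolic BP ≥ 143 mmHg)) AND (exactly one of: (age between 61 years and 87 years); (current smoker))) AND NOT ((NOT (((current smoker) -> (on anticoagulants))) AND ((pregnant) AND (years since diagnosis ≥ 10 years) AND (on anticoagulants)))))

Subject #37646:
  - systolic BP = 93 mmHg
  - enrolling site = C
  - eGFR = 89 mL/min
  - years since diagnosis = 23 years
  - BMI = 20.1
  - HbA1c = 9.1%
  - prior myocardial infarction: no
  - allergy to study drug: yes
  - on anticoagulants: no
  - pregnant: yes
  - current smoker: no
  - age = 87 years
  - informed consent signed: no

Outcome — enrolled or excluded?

Atomic conditions:
  years since diagnosis between 22 years and 24 years: 23 in [22, 24] is true
  enrolling site = D: C == D is false
  eGFR ≤ 14 mL/min: 89 ≤ 14 is false
  HbA1c ≥ 11.5%: 9.1 ≥ 11.5 is false
  allergy to study drug: yes → true
  on anticoagulants: no → false
  BMI > 44.8: 20.1 > 44.8 is false
  pregnant: yes → true
  NOT prior myocardial infarction: no → true
  informed consent signed: no → false
  systolic BP ≥ 143 mmHg: 93 ≥ 143 is false
  age between 61 years and 87 years: 87 in [61, 87] is true
  current smoker: no → false
  years since diagnosis ≥ 10 years: 23 ≥ 10 is true
Combine:
[1.1.2.1] false OR false = false
[1.1.2] NOT false = true
[1.1] true AND true = true
[1.2.2.1] true → false = false
[1.2.2] NOT false = true
[1.2] false OR true = true
[1.3.2] true → true = true
[1.3] false OR true = true
[1] true AND true AND true = true
[2.1.1] false OR false = false
[2.1.2] exactly-one(true, false) = true
[2.1] false AND true = false
[2.2.1.1.1] false → false (antecedent false ⇒ implication holds) = true
[2.2.1.1] NOT true = false
[2.2.1.2] true AND true AND false = false
[2.2.1] false AND false = false
[2.2] NOT false = true
[2] false AND true = false
[root] true OR false = true
Overall: true → enrolled

Enrolled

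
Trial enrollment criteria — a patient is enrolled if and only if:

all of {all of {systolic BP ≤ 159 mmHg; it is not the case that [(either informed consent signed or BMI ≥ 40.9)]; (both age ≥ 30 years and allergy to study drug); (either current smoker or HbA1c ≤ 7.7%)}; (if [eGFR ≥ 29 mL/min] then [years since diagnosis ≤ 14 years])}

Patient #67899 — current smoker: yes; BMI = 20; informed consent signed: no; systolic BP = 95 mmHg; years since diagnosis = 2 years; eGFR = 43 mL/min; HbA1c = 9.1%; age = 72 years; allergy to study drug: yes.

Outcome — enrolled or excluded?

Atomic conditions:
  systolic BP ≤ 159 mmHg: 95 ≤ 159 is true
  informed consent signed: no → false
  BMI ≥ 40.9: 20 ≥ 40.9 is false
  age ≥ 30 years: 72 ≥ 30 is true
  allergy to study drug: yes → true
  current smoker: yes → true
  HbA1c ≤ 7.7%: 9.1 ≤ 7.7 is false
  eGFR ≥ 29 mL/min: 43 ≥ 29 is true
  years since diagnosis ≤ 14 years: 2 ≤ 14 is true
Combine:
[1.2.1] false OR false = false
[1.2] NOT false = true
[1.3] true AND true = true
[1.4] true OR false = true
[1] true AND true AND true AND true = true
[2] true → true = true
[root] true AND true = true
Overall: true → enrolled

Enrolled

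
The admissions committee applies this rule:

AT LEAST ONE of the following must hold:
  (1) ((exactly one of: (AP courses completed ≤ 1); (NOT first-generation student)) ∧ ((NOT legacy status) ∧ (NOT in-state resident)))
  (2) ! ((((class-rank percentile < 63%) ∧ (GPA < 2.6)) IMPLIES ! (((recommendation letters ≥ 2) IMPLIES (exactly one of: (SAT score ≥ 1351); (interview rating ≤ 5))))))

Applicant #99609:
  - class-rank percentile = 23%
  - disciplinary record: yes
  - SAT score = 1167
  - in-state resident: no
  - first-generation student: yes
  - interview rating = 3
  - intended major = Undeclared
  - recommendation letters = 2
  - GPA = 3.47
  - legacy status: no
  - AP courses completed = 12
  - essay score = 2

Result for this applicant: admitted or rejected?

Atomic conditions:
  AP courses completed ≤ 1: 12 ≤ 1 is false
  NOT first-generation student: yes → false
  NOT legacy status: no → true
  NOT in-state resident: no → true
  class-rank percentile < 63%: 23 < 63 is true
  GPA < 2.6: 3.47 < 2.6 is false
  recommendation letters ≥ 2: 2 ≥ 2 is true
  SAT score ≥ 1351: 1167 ≥ 1351 is false
  interview rating ≤ 5: 3 ≤ 5 is true
Combine:
[1.1] exactly-one(false, false) = false
[1.2] true AND true = true
[1] false AND true = false
[2.1.1] true AND false = false
[2.1.2.1.2] exactly-one(false, true) = true
[2.1.2.1] true → true = true
[2.1.2] NOT true = false
[2.1] false → false (antecedent false ⇒ implication holds) = true
[2] NOT true = false
[root] false OR false = false
Overall: false → rejected

Rejected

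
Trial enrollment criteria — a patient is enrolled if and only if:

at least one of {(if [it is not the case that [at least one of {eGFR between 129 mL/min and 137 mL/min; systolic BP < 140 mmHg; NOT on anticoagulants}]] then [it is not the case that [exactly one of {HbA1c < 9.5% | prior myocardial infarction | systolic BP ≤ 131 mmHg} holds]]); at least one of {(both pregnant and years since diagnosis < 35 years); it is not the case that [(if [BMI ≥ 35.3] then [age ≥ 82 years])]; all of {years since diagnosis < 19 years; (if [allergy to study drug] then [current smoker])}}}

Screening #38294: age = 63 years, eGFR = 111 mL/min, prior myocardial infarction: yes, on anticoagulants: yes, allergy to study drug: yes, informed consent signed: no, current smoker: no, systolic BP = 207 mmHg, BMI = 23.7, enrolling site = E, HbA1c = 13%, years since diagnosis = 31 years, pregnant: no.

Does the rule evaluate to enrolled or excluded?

Atomic conditions:
  eGFR between 129 mL/min and 137 mL/min: 111 in [129, 137] is false
  systolic BP < 140 mmHg: 207 < 140 is false
  NOT on anticoagulants: yes → false
  HbA1c < 9.5%: 13 < 9.5 is false
  prior myocardial infarction: yes → true
  systolic BP ≤ 131 mmHg: 207 ≤ 131 is false
  pregnant: no → false
  years since diagnosis < 35 years: 31 < 35 is true
  BMI ≥ 35.3: 23.7 ≥ 35.3 is false
  age ≥ 82 years: 63 ≥ 82 is false
  years since diagnosis < 19 years: 31 < 19 is false
  allergy to study drug: yes → true
  current smoker: no → false
Combine:
[1.1.1] false OR false OR false = false
[1.1] NOT false = true
[1.2.1] exactly-one(false, true, false) = true
[1.2] NOT true = false
[1] true → false = false
[2.1] false AND true = false
[2.2.1] false → false (antecedent false ⇒ implication holds) = true
[2.2] NOT true = false
[2.3.2] true → false = false
[2.3] false AND false = false
[2] false OR false OR false = false
[root] false OR false = false
Overall: false → excluded

Excluded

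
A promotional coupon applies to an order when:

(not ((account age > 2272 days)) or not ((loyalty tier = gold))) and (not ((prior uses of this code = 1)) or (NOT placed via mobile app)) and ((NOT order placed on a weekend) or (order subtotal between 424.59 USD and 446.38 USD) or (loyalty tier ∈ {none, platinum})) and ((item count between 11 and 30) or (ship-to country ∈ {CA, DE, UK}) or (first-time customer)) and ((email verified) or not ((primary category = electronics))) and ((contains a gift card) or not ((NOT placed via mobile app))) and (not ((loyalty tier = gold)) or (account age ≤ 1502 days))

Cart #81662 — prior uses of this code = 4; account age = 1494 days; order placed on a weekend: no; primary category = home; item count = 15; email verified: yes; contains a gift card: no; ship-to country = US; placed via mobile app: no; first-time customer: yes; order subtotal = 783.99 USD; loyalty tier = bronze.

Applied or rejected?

Atomic conditions:
  account age > 2272 days: 1494 > 2272 is false
  loyalty tier = gold: bronze == gold is false
  prior uses of this code = 1: 4 == 1 is false
  NOT placed via mobile app: no → true
  NOT order placed on a weekend: no → true
  order subtotal between 424.59 USD and 446.38 USD: 783.99 in [424.59, 446.38] is false
  loyalty tier ∈ {none, platinum}: bronze is not in the set → false
  item count between 11 and 30: 15 in [11, 30] is true
  ship-to country ∈ {CA, DE, UK}: US is not in the set → false
  first-time customer: yes → true
  email verified: yes → true
  primary category = electronics: home == electronics is false
  contains a gift card: no → false
  account age ≤ 1502 days: 1494 ≤ 1502 is true
Combine:
[1.1] NOT false = true
[1.2] NOT false = true
[1] true OR true = true
[2.1] NOT false = true
[2] true OR true = true
[3] true OR false OR false = true
[4] true OR false OR true = true
[5.2] NOT false = true
[5] true OR true = true
[6.2] NOT true = false
[6] false OR false = false
[7.1] NOT false = true
[7] true OR true = true
[root] true AND true AND true AND true AND true AND false AND true = false
Overall: false → rejected

Rejected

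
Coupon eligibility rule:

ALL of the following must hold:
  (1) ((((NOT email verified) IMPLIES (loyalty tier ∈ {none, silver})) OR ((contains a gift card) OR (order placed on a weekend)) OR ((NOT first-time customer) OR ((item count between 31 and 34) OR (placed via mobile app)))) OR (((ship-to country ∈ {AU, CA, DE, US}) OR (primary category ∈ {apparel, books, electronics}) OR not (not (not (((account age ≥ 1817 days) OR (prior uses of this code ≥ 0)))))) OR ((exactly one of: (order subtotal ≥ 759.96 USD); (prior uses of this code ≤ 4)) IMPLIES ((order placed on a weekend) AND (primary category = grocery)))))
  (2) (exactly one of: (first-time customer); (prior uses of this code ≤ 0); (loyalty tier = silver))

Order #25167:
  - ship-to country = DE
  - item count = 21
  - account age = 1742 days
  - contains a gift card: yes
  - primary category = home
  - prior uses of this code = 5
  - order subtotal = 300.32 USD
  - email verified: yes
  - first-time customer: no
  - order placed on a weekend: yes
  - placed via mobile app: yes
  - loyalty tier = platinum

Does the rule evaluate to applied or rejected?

Rejected

Atomic conditions:
  NOT email verified: yes → false
  loyalty tier ∈ {none, silver}: platinum is not in the set → false
  contains a gift card: yes → true
  order placed on a weekend: yes → true
  NOT first-time customer: no → true
  item count between 31 and 34: 21 in [31, 34] is false
  placed via mobile app: yes → true
  ship-to country ∈ {AU, CA, DE, US}: DE is in the set → true
  primary category ∈ {apparel, books, electronics}: home is not in the set → false
  account age ≥ 1817 days: 1742 ≥ 1817 is false
  prior uses of this code ≥ 0: 5 ≥ 0 is true
  order subtotal ≥ 759.96 USD: 300.32 ≥ 759.96 is false
  prior uses of this code ≤ 4: 5 ≤ 4 is false
  primary category = grocery: home == grocery is false
  first-time customer: no → false
  prior uses of this code ≤ 0: 5 ≤ 0 is false
  loyalty tier = silver: platinum == silver is false
Combine:
[1.1.1] false → false (antecedent false ⇒ implication holds) = true
[1.1.2] true OR true = true
[1.1.3.2] false OR true = true
[1.1.3] true OR true = true
[1.1] true OR true OR true = true
[1.2.1.3.1.1.1] false OR true = true
[1.2.1.3.1.1] NOT true = false
[1.2.1.3.1] NOT false = true
[1.2.1.3] NOT true = false
[1.2.1] true OR false OR false = true
[1.2.2.1] exactly-one(false, false) = false
[1.2.2.2] true AND false = false
[1.2.2] false → false (antecedent false ⇒ implication holds) = true
[1.2] true OR true = true
[1] true OR true = true
[2] exactly-one(false, false, false) = false
[root] true AND false = false
Overall: false → rejected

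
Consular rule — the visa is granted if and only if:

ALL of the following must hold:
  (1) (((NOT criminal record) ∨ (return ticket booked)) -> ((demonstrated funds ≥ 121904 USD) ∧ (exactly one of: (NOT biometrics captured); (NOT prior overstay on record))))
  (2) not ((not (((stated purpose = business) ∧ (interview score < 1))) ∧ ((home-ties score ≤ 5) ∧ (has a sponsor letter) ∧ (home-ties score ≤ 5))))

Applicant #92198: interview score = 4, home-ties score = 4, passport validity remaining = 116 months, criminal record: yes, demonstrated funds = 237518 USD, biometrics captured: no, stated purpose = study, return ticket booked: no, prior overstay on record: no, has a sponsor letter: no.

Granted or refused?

Granted

Atomic conditions:
  NOT criminal record: yes → false
  return ticket booked: no → false
  demonstrated funds ≥ 121904 USD: 237518 ≥ 121904 is true
  NOT biometrics captured: no → true
  NOT prior overstay on record: no → true
  stated purpose = business: study == business is false
  interview score < 1: 4 < 1 is false
  home-ties score ≤ 5: 4 ≤ 5 is true
  has a sponsor letter: no → false
Combine:
[1.1] false OR false = false
[1.2.2] exactly-one(true, true) = false
[1.2] true AND false = false
[1] false → false (antecedent false ⇒ implication holds) = true
[2.1.1.1] false AND false = false
[2.1.1] NOT false = true
[2.1.2] true AND false AND true = false
[2.1] true AND false = false
[2] NOT false = true
[root] true AND true = true
Overall: true → granted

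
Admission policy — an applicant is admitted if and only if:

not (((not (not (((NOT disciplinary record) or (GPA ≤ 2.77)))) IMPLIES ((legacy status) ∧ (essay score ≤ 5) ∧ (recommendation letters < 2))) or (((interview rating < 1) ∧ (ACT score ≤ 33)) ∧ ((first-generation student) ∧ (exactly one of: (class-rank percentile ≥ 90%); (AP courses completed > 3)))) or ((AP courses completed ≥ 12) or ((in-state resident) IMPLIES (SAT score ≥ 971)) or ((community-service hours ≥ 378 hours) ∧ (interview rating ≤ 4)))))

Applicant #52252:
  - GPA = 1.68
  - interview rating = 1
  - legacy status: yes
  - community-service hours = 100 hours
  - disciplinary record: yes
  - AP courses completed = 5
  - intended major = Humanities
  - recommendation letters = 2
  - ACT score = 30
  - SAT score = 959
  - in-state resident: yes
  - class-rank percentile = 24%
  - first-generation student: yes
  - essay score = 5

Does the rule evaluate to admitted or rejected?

Atomic conditions:
  NOT disciplinary record: yes → false
  GPA ≤ 2.77: 1.68 ≤ 2.77 is true
  legacy status: yes → true
  essay score ≤ 5: 5 ≤ 5 is true
  recommendation letters < 2: 2 < 2 is false
  interview rating < 1: 1 < 1 is false
  ACT score ≤ 33: 30 ≤ 33 is true
  first-generation student: yes → true
  class-rank percentile ≥ 90%: 24 ≥ 90 is false
  AP courses completed > 3: 5 > 3 is true
  AP courses completed ≥ 12: 5 ≥ 12 is false
  in-state resident: yes → true
  SAT score ≥ 971: 959 ≥ 971 is false
  community-service hours ≥ 378 hours: 100 ≥ 378 is false
  interview rating ≤ 4: 1 ≤ 4 is true
Combine:
[1.1.1.1.1] false OR true = true
[1.1.1.1] NOT true = false
[1.1.1] NOT false = true
[1.1.2] true AND true AND false = false
[1.1] true → false = false
[1.2.1] false AND true = false
[1.2.2.2] exactly-one(false, true) = true
[1.2.2] true AND true = true
[1.2] false AND true = false
[1.3.2] true → false = false
[1.3.3] false AND true = false
[1.3] false OR false OR false = false
[1] false OR false OR false = false
[root] NOT false = true
Overall: true → admitted

Admitted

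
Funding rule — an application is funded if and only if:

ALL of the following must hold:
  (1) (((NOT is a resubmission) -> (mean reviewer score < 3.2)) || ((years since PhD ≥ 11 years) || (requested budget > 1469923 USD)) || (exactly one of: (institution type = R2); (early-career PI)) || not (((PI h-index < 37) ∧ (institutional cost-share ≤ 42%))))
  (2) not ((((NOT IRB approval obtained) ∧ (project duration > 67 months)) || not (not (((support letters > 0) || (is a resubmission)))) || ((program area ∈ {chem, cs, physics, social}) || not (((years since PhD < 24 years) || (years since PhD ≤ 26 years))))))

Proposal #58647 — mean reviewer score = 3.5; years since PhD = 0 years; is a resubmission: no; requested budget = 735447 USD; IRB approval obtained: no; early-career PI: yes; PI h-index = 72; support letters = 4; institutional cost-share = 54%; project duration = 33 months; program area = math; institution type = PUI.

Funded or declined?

Atomic conditions:
  NOT is a resubmission: no → true
  mean reviewer score < 3.2: 3.5 < 3.2 is false
  years since PhD ≥ 11 years: 0 ≥ 11 is false
  requested budget > 1469923 USD: 735447 > 1469923 is false
  institution type = R2: PUI == R2 is false
  early-career PI: yes → true
  PI h-index < 37: 72 < 37 is false
  institutional cost-share ≤ 42%: 54 ≤ 42 is false
  NOT IRB approval obtained: no → true
  project duration > 67 months: 33 > 67 is false
  support letters > 0: 4 > 0 is true
  is a resubmission: no → false
  program area ∈ {chem, cs, physics, social}: math is not in the set → false
  years since PhD < 24 years: 0 < 24 is true
  years since PhD ≤ 26 years: 0 ≤ 26 is true
Combine:
[1.1] true → false = false
[1.2] false OR false = false
[1.3] exactly-one(false, true) = true
[1.4.1] false AND false = false
[1.4] NOT false = true
[1] false OR false OR true OR true = true
[2.1.1] true AND false = false
[2.1.2.1.1] true OR false = true
[2.1.2.1] NOT true = false
[2.1.2] NOT false = true
[2.1.3.2.1] true OR true = true
[2.1.3.2] NOT true = false
[2.1.3] false OR false = false
[2.1] false OR true OR false = true
[2] NOT true = false
[root] true AND false = false
Overall: false → declined

Declined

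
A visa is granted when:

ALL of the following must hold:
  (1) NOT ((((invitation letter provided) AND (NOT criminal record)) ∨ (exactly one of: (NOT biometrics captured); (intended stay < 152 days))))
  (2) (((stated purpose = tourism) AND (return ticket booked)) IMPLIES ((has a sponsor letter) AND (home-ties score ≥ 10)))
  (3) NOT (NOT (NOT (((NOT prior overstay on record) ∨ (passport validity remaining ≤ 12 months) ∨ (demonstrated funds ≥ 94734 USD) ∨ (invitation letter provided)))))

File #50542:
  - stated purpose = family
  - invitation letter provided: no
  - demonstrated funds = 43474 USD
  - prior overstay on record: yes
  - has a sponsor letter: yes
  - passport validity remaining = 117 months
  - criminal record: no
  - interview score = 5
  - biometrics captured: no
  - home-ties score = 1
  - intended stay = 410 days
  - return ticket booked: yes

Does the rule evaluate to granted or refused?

Refused

Atomic conditions:
  invitation letter provided: no → false
  NOT criminal record: no → true
  NOT biometrics captured: no → true
  intended stay < 152 days: 410 < 152 is false
  stated purpose = tourism: family == tourism is false
  return ticket booked: yes → true
  has a sponsor letter: yes → true
  home-ties score ≥ 10: 1 ≥ 10 is false
  NOT prior overstay on record: yes → false
  passport validity remaining ≤ 12 months: 117 ≤ 12 is false
  demonstrated funds ≥ 94734 USD: 43474 ≥ 94734 is false
Combine:
[1.1.1] false AND true = false
[1.1.2] exactly-one(true, false) = true
[1.1] false OR true = true
[1] NOT true = false
[2.1] false AND true = false
[2.2] true AND false = false
[2] false → false (antecedent false ⇒ implication holds) = true
[3.1.1.1] false OR false OR false OR false = false
[3.1.1] NOT false = true
[3.1] NOT true = false
[3] NOT false = true
[root] false AND true AND true = false
Overall: false → refused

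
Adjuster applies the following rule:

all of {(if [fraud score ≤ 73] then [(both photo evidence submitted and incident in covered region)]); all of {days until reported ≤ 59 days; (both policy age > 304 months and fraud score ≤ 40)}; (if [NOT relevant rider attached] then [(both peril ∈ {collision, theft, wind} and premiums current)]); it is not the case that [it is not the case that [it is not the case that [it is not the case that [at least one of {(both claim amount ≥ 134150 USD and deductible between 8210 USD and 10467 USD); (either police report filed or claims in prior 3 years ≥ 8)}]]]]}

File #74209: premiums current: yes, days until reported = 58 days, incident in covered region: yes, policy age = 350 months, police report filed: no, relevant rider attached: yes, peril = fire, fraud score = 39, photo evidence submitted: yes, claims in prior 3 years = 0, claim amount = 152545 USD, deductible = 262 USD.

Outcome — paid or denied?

Denied

Atomic conditions:
  fraud score ≤ 73: 39 ≤ 73 is true
  photo evidence submitted: yes → true
  incident in covered region: yes → true
  days until reported ≤ 59 days: 58 ≤ 59 is true
  policy age > 304 months: 350 > 304 is true
  fraud score ≤ 40: 39 ≤ 40 is true
  NOT relevant rider attached: yes → false
  peril ∈ {collision, theft, wind}: fire is not in the set → false
  premiums current: yes → true
  claim amount ≥ 134150 USD: 152545 ≥ 134150 is true
  deductible between 8210 USD and 10467 USD: 262 in [8210, 10467] is false
  police report filed: no → false
  claims in prior 3 years ≥ 8: 0 ≥ 8 is false
Combine:
[1.2] true AND true = true
[1] true → true = true
[2.2] true AND true = true
[2] true AND true = true
[3.2] false AND true = false
[3] false → false (antecedent false ⇒ implication holds) = true
[4.1.1.1.1.1] true AND false = false
[4.1.1.1.1.2] false OR false = false
[4.1.1.1.1] false OR false = false
[4.1.1.1] NOT false = true
[4.1.1] NOT true = false
[4.1] NOT false = true
[4] NOT true = false
[root] true AND true AND true AND false = false
Overall: false → denied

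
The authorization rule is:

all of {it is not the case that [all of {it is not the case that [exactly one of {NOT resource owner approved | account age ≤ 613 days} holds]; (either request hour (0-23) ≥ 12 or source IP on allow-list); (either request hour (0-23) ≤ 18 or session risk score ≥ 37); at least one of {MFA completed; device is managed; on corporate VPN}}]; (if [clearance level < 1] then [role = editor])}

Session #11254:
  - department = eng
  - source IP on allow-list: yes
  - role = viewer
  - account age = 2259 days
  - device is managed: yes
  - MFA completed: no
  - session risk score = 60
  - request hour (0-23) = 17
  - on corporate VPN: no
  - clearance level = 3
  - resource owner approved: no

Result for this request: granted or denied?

Granted

Atomic conditions:
  NOT resource owner approved: no → true
  account age ≤ 613 days: 2259 ≤ 613 is false
  request hour (0-23) ≥ 12: 17 ≥ 12 is true
  source IP on allow-list: yes → true
  request hour (0-23) ≤ 18: 17 ≤ 18 is true
  session risk score ≥ 37: 60 ≥ 37 is true
  MFA completed: no → false
  device is managed: yes → true
  on corporate VPN: no → false
  clearance level < 1: 3 < 1 is false
  role = editor: viewer == editor is false
Combine:
[1.1.1.1] exactly-one(true, false) = true
[1.1.1] NOT true = false
[1.1.2] true OR true = true
[1.1.3] true OR true = true
[1.1.4] false OR true OR false = true
[1.1] false AND true AND true AND true = false
[1] NOT false = true
[2] false → false (antecedent false ⇒ implication holds) = true
[root] true AND true = true
Overall: true → granted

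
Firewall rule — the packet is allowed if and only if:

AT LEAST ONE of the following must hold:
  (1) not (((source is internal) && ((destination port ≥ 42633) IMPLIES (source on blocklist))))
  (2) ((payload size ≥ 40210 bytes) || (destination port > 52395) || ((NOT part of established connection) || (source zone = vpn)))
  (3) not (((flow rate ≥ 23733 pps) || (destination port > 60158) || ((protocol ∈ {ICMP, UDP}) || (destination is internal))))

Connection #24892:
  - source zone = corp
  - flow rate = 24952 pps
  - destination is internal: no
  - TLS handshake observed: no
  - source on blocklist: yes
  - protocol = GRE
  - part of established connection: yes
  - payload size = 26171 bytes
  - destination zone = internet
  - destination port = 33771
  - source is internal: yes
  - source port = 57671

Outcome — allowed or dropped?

Dropped

Atomic conditions:
  source is internal: yes → true
  destination port ≥ 42633: 33771 ≥ 42633 is false
  source on blocklist: yes → true
  payload size ≥ 40210 bytes: 26171 ≥ 40210 is false
  destination port > 52395: 33771 > 52395 is false
  NOT part of established connection: yes → false
  source zone = vpn: corp == vpn is false
  flow rate ≥ 23733 pps: 24952 ≥ 23733 is true
  destination port > 60158: 33771 > 60158 is false
  protocol ∈ {ICMP, UDP}: GRE is not in the set → false
  destination is internal: no → false
Combine:
[1.1.2] false → true (antecedent false ⇒ implication holds) = true
[1.1] true AND true = true
[1] NOT true = false
[2.3] false OR false = false
[2] false OR false OR false = false
[3.1.3] false OR false = false
[3.1] true OR false OR false = true
[3] NOT true = false
[root] false OR false OR false = false
Overall: false → dropped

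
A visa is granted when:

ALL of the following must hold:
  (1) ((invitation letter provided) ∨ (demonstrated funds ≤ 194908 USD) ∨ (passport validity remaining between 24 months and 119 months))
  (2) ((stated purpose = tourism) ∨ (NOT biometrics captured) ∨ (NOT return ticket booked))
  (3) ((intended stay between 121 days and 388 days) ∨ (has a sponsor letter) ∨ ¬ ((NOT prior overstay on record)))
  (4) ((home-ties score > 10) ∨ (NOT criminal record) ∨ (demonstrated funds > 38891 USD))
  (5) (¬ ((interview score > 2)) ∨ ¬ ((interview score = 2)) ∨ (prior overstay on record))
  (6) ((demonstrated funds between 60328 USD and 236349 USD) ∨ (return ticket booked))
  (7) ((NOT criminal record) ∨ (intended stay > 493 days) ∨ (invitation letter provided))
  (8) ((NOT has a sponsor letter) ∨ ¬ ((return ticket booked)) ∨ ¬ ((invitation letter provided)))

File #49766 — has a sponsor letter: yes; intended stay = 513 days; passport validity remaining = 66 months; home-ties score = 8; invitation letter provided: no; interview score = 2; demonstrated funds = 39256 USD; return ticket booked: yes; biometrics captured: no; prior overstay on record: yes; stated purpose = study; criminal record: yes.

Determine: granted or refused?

Granted

Atomic conditions:
  invitation letter provided: no → false
  demonstrated funds ≤ 194908 USD: 39256 ≤ 194908 is true
  passport validity remaining between 24 months and 119 months: 66 in [24, 119] is true
  stated purpose = tourism: study == tourism is false
  NOT biometrics captured: no → true
  NOT return ticket booked: yes → false
  intended stay between 121 days and 388 days: 513 in [121, 388] is false
  has a sponsor letter: yes → true
  NOT prior overstay on record: yes → false
  home-ties score > 10: 8 > 10 is false
  NOT criminal record: yes → false
  demonstrated funds > 38891 USD: 39256 > 38891 is true
  interview score > 2: 2 > 2 is false
  interview score = 2: 2 == 2 is true
  prior overstay on record: yes → true
  demonstrated funds between 60328 USD and 236349 USD: 39256 in [60328, 236349] is false
  return ticket booked: yes → true
  intended stay > 493 days: 513 > 493 is true
  NOT has a sponsor letter: yes → false
Combine:
[1] false OR true OR true = true
[2] false OR true OR false = true
[3.3] NOT false = true
[3] false OR true OR true = true
[4] false OR false OR true = true
[5.1] NOT false = true
[5.2] NOT true = false
[5] true OR false OR true = true
[6] false OR true = true
[7] false OR true OR false = true
[8.2] NOT true = false
[8.3] NOT false = true
[8] false OR false OR true = true
[root] true AND true AND true AND true AND true AND true AND true AND true = true
Overall: true → granted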